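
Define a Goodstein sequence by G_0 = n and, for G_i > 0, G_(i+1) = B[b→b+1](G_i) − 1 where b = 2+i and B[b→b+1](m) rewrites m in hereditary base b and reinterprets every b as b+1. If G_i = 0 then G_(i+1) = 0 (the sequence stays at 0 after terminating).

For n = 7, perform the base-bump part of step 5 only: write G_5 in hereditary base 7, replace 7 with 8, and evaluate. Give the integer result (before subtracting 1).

16777216

G_0 = 7. HB_2(7) = 2^2 + 2 + 1. Bump = 31. G_1 = 30.
G_1 = 30. HB_3(30) = 3^3 + 3. Bump = 260. G_2 = 259.
G_2 = 259. HB_4(259) = 4^4 + 3. Bump = 3128. G_3 = 3127.
G_3 = 3127. HB_5(3127) = 5^5 + 2. Bump = 46658. G_4 = 46657.
G_4 = 46657. HB_6(46657) = 6^6 + 1. Bump = 823544. G_5 = 823543.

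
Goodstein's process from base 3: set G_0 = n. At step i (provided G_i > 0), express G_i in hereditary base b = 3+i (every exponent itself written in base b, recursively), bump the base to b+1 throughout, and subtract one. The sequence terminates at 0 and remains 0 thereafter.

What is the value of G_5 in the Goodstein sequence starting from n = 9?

23

[0] 9 ≡ 3^2 (base 3). Lift 4: 16. −1: 15.
[1] 15 ≡ 3·4 + 3 (base 4). Lift 5: 18. −1: 17.
[2] 17 ≡ 3·5 + 2 (base 5). Lift 6: 20. −1: 19.
[3] 19 ≡ 3·6 + 1 (base 6). Lift 7: 22. −1: 21.
[4] 21 ≡ 3·7 (base 7). Lift 8: 24. −1: 23.
[5] 23 ≡ 2·8 + 7 (base 8). Lift 9: 25. −1: 24.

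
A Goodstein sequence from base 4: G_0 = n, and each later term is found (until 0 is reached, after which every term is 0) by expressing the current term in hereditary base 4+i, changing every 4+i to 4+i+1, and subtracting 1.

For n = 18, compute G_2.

36

G_0=18  [base 4] 4^2 + 2  →[4↦5]→  5^2 + 2 = 27  −1 ⇒ G_1=26
G_1=26  [base 5] 5^2 + 1  →[5↦6]→  6^2 + 1 = 37  −1 ⇒ G_2=36
G_2=36  [base 6] 6^2  →[6↦7]→  7^2 = 49  −1 ⇒ G_3=48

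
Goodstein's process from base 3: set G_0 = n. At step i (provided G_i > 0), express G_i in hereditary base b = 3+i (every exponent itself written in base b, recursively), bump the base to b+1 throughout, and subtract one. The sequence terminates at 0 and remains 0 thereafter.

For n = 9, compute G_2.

base 3: 9 = 3^2; at 4: 4^2 = 16; next = 15
base 4: 15 = 3·4 + 3; at 5: 3·5 + 3 = 18; next = 17
base 5: 17 = 3·5 + 2; at 6: 3·6 + 2 = 20; next = 19

17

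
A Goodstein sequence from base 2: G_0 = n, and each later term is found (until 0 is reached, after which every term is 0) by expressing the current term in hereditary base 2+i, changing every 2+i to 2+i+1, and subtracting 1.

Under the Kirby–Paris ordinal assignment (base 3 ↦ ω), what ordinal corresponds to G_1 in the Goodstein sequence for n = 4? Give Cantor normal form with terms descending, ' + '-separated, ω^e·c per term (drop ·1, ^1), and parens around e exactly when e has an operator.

i=0: 4 = 2^2 (b=2); 2→3: 3^3 = 27; 27−1 = 26
i=1: 26 = 2·3^2 + 2·3 + 2 (b=3); 3→4: 2·4^2 + 2·4 + 2 = 42; 42−1 = 41

ω^2·2 + ω·2 + 2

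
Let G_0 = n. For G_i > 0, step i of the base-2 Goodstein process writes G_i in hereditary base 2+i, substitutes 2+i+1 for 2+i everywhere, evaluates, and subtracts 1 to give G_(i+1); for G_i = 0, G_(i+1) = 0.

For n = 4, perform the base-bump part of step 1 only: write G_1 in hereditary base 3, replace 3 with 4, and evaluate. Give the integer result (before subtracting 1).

(0) 4|_2 = 2^2 ↦ 3^3|_3 = 27 ⇒ 26
(1) 26|_3 = 2·3^2 + 2·3 + 2 ↦ 2·4^2 + 2·4 + 2|_4 = 42 ⇒ 41

42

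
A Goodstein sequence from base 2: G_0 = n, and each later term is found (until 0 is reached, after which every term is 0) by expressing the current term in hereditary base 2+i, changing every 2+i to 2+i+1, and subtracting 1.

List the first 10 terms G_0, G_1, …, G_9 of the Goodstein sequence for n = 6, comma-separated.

6, 29, 257, 3125, 46655, 98039, 187243, 332147, 555551, 885775

6 —HB2→ 2^2 + 2 —bump→ 3^3 + 3 = 30 —(−1)→ 29
29 —HB3→ 3^3 + 2 —bump→ 4^4 + 2 = 258 —(−1)→ 257
257 —HB4→ 4^4 + 1 —bump→ 5^5 + 1 = 3126 —(−1)→ 3125
3125 —HB5→ 5^5 —bump→ 6^6 = 46656 —(−1)→ 46655
46655 —HB6→ 5·6^5 + 5·6^4 + 5·6^3 + 5·6^2 + 5·6 + 5 —bump→ 5·7^5 + 5·7^4 + 5·7^3 + 5·7^2 + 5·7 + 5 = 98040 —(−1)→ 98039
98039 —HB7→ 5·7^5 + 5·7^4 + 5·7^3 + 5·7^2 + 5·7 + 4 —bump→ 5·8^5 + 5·8^4 + 5·8^3 + 5·8^2 + 5·8 + 4 = 187244 —(−1)→ 187243
187243 —HB8→ 5·8^5 + 5·8^4 + 5·8^3 + 5·8^2 + 5·8 + 3 —bump→ 5·9^5 + 5·9^4 + 5·9^3 + 5·9^2 + 5·9 + 3 = 332148 —(−1)→ 332147
332147 —HB9→ 5·9^5 + 5·9^4 + 5·9^3 + 5·9^2 + 5·9 + 2 —bump→ 5·10^5 + 5·10^4 + 5·10^3 + 5·10^2 + 5·10 + 2 = 555552 —(−1)→ 555551
555551 —HB10→ 5·10^5 + 5·10^4 + 5·10^3 + 5·10^2 + 5·10 + 1 —bump→ 5·11^5 + 5·11^4 + 5·11^3 + 5·11^2 + 5·11 + 1 = 885776 —(−1)→ 885775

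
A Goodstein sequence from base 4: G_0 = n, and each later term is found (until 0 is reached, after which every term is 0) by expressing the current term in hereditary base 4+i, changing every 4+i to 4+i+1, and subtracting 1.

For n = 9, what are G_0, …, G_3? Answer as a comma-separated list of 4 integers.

9, 10, 11, 11

9 —HB4→ 2·4 + 1 —bump→ 2·5 + 1 = 11 —(−1)→ 10
10 —HB5→ 2·5 —bump→ 2·6 = 12 —(−1)→ 11
11 —HB6→ 6 + 5 —bump→ 7 + 5 = 12 —(−1)→ 11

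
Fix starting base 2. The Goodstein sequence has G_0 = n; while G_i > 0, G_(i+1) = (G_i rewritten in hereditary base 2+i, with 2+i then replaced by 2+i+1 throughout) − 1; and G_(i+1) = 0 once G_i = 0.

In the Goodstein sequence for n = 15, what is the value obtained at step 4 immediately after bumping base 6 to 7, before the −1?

G_0=15  [base 2] 2^(2 + 1) + 2^2 + 2 + 1  →[2↦3]→  3^(3 + 1) + 3^3 + 3 + 1 = 112  −1 ⇒ G_1=111
G_1=111  [base 3] 3^(3 + 1) + 3^3 + 3  →[3↦4]→  4^(4 + 1) + 4^4 + 4 = 1284  −1 ⇒ G_2=1283
G_2=1283  [base 4] 4^(4 + 1) + 4^4 + 3  →[4↦5]→  5^(5 + 1) + 5^5 + 3 = 18753  −1 ⇒ G_3=18752
G_3=18752  [base 5] 5^(5 + 1) + 5^5 + 2  →[5↦6]→  6^(6 + 1) + 6^6 + 2 = 326594  −1 ⇒ G_4=326593
G_4=326593  [base 6] 6^(6 + 1) + 6^6 + 1  →[6↦7]→  7^(7 + 1) + 7^7 + 1 = 6588345  −1 ⇒ G_5=6588344

6588345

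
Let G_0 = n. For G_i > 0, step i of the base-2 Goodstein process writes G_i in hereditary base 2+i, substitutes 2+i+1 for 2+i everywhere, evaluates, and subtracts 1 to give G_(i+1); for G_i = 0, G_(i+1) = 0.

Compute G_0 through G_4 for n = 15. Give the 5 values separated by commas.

i=0: 15 = 2^(2 + 1) + 2^2 + 2 + 1 (b=2); 2→3: 3^(3 + 1) + 3^3 + 3 + 1 = 112; 112−1 = 111
i=1: 111 = 3^(3 + 1) + 3^3 + 3 (b=3); 3→4: 4^(4 + 1) + 4^4 + 4 = 1284; 1284−1 = 1283
i=2: 1283 = 4^(4 + 1) + 4^4 + 3 (b=4); 4→5: 5^(5 + 1) + 5^5 + 3 = 18753; 18753−1 = 18752
i=3: 18752 = 5^(5 + 1) + 5^5 + 2 (b=5); 5→6: 6^(6 + 1) + 6^6 + 2 = 326594; 326594−1 = 326593

15, 111, 1283, 18752, 326593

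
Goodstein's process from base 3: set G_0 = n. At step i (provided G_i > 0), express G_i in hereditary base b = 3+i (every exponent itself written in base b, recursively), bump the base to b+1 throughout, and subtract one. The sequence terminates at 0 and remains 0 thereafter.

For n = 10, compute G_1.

16

10 —HB3→ 3^2 + 1 —bump→ 4^2 + 1 = 17 —(−1)→ 16
16 —HB4→ 4^2 —bump→ 5^2 = 25 —(−1)→ 24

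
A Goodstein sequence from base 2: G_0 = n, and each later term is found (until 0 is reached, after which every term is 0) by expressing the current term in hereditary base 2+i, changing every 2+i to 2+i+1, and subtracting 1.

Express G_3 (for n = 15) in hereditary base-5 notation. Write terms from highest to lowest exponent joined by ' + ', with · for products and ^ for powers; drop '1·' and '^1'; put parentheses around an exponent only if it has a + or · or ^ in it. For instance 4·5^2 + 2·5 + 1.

5^(5 + 1) + 5^5 + 2

base 2: 15 = 2^(2 + 1) + 2^2 + 2 + 1; at 3: 3^(3 + 1) + 3^3 + 3 + 1 = 112; next = 111
base 3: 111 = 3^(3 + 1) + 3^3 + 3; at 4: 4^(4 + 1) + 4^4 + 4 = 1284; next = 1283
base 4: 1283 = 4^(4 + 1) + 4^4 + 3; at 5: 5^(5 + 1) + 5^5 + 3 = 18753; next = 18752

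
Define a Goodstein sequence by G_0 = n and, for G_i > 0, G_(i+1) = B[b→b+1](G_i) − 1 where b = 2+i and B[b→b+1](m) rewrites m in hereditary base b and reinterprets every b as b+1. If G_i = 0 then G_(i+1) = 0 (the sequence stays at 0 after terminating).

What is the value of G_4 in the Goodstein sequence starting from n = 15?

326593

G_0 = 15. HB_2(15) = 2^(2 + 1) + 2^2 + 2 + 1. Bump = 112. G_1 = 111.
G_1 = 111. HB_3(111) = 3^(3 + 1) + 3^3 + 3. Bump = 1284. G_2 = 1283.
G_2 = 1283. HB_4(1283) = 4^(4 + 1) + 4^4 + 3. Bump = 18753. G_3 = 18752.
G_3 = 18752. HB_5(18752) = 5^(5 + 1) + 5^5 + 2. Bump = 326594. G_4 = 326593.
G_4 = 326593. HB_6(326593) = 6^(6 + 1) + 6^6 + 1. Bump = 6588345. G_5 = 6588344.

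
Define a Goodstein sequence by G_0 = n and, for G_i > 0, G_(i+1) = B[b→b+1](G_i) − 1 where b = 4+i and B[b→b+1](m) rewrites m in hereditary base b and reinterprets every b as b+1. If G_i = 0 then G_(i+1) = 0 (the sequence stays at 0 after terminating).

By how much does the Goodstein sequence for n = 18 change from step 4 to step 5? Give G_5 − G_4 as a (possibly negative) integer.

(0) 18|_4 = 4^2 + 2 ↦ 5^2 + 2|_5 = 27 ⇒ 26
(1) 26|_5 = 5^2 + 1 ↦ 6^2 + 1|_6 = 37 ⇒ 36
(2) 36|_6 = 6^2 ↦ 7^2|_7 = 49 ⇒ 48
(3) 48|_7 = 6·7 + 6 ↦ 6·8 + 6|_8 = 54 ⇒ 53
(4) 53|_8 = 6·8 + 5 ↦ 6·9 + 5|_9 = 59 ⇒ 58

5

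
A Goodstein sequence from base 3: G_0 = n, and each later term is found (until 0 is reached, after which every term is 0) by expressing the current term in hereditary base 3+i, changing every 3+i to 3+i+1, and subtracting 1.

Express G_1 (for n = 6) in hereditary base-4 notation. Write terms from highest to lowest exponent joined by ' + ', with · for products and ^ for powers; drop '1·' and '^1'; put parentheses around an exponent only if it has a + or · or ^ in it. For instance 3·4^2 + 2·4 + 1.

[0] 6 ≡ 2·3 (base 3). Lift 4: 8. −1: 7.
[1] 7 ≡ 4 + 3 (base 4). Lift 5: 8. −1: 7.

4 + 3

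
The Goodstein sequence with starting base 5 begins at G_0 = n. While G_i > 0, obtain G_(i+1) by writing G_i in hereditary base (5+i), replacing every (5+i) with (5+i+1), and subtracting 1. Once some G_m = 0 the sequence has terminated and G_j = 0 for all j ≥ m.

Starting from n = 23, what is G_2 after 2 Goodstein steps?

(0) 23|_5 = 4·5 + 3 ↦ 4·6 + 3|_6 = 27 ⇒ 26
(1) 26|_6 = 4·6 + 2 ↦ 4·7 + 2|_7 = 30 ⇒ 29
(2) 29|_7 = 4·7 + 1 ↦ 4·8 + 1|_8 = 33 ⇒ 32

29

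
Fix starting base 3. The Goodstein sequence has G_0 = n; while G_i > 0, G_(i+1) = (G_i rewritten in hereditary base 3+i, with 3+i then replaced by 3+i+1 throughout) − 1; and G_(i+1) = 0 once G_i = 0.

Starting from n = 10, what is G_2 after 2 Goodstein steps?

24

G_0 = 10. HB_3(10) = 3^2 + 1. Bump = 17. G_1 = 16.
G_1 = 16. HB_4(16) = 4^2. Bump = 25. G_2 = 24.
G_2 = 24. HB_5(24) = 4·5 + 4. Bump = 28. G_3 = 27.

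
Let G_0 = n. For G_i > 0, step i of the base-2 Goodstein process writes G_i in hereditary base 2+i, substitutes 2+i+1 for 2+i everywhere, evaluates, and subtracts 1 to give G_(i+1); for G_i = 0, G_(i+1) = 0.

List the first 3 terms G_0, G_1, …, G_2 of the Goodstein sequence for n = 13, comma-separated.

[0] 13 ≡ 2^(2 + 1) + 2^2 + 1 (base 2). Lift 3: 109. −1: 108.
[1] 108 ≡ 3^(3 + 1) + 3^3 (base 3). Lift 4: 1280. −1: 1279.

13, 108, 1279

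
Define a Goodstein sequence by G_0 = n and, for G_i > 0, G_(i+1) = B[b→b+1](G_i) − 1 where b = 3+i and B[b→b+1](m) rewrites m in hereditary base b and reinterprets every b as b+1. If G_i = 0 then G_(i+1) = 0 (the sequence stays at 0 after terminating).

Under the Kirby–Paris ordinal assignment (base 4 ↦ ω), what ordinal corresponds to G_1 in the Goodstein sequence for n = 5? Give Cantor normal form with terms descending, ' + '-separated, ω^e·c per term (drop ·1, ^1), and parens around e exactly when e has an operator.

ω + 1

G_0 = 5. HB_3(5) = 3 + 2. Bump = 6. G_1 = 5.
G_1 = 5. HB_4(5) = 4 + 1. Bump = 6. G_2 = 5.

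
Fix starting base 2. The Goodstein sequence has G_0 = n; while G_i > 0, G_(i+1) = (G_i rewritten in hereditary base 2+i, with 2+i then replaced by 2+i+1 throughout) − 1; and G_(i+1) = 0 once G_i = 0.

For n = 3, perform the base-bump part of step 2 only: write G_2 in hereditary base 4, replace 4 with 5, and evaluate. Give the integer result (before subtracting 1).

G_0=3  [base 2] 2 + 1  →[2↦3]→  3 + 1 = 4  −1 ⇒ G_1=3
G_1=3  [base 3] 3  →[3↦4]→  4 = 4  −1 ⇒ G_2=3

3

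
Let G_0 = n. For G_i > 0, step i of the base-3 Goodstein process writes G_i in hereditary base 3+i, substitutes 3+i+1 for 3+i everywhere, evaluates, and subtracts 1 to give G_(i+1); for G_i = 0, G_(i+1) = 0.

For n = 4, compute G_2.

4

base 3: 4 = 3 + 1; at 4: 4 + 1 = 5; next = 4
base 4: 4 = 4; at 5: 5 = 5; next = 4
base 5: 4 = 4; at 6: 4 = 4; next = 3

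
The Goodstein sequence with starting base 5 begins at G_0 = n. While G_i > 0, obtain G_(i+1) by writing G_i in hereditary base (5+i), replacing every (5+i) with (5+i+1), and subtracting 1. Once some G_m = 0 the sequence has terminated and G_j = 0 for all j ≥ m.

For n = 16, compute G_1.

G_0=16  [base 5] 3·5 + 1  →[5↦6]→  3·6 + 1 = 19  −1 ⇒ G_1=18
G_1=18  [base 6] 3·6  →[6↦7]→  3·7 = 21  −1 ⇒ G_2=20

18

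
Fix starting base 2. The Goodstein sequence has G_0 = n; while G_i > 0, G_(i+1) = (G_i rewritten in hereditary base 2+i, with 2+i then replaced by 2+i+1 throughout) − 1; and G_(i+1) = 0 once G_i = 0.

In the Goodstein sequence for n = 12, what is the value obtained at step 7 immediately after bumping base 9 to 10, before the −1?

100000000212

G_0 = 12. HB_2(12) = 2^(2 + 1) + 2^2. Bump = 108. G_1 = 107.
G_1 = 107. HB_3(107) = 3^(3 + 1) + 2·3^2 + 2·3 + 2. Bump = 1066. G_2 = 1065.
G_2 = 1065. HB_4(1065) = 4^(4 + 1) + 2·4^2 + 2·4 + 1. Bump = 15686. G_3 = 15685.
G_3 = 15685. HB_5(15685) = 5^(5 + 1) + 2·5^2 + 2·5. Bump = 280020. G_4 = 280019.
G_4 = 280019. HB_6(280019) = 6^(6 + 1) + 2·6^2 + 6 + 5. Bump = 5764911. G_5 = 5764910.
G_5 = 5764910. HB_7(5764910) = 7^(7 + 1) + 2·7^2 + 7 + 4. Bump = 134217868. G_6 = 134217867.
G_6 = 134217867. HB_8(134217867) = 8^(8 + 1) + 2·8^2 + 8 + 3. Bump = 3486784575. G_7 = 3486784574.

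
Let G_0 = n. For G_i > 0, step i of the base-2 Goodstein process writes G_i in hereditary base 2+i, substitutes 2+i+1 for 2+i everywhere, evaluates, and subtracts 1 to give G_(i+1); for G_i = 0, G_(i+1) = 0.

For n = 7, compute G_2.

step 0: 7 = 2^2 + 2 + 1; sub 3 for 2: 3^3 + 3 + 1; = 31; G_1 = 31−1 = 30
step 1: 30 = 3^3 + 3; sub 4 for 3: 4^4 + 4; = 260; G_2 = 260−1 = 259
step 2: 259 = 4^4 + 3; sub 5 for 4: 5^5 + 3; = 3128; G_3 = 3128−1 = 3127

259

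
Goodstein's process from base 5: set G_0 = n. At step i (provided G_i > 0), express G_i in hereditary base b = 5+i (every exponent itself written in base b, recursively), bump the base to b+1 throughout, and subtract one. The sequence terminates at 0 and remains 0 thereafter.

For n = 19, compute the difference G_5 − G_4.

G_0 = 19. HB_5(19) = 3·5 + 4. Bump = 22. G_1 = 21.
G_1 = 21. HB_6(21) = 3·6 + 3. Bump = 24. G_2 = 23.
G_2 = 23. HB_7(23) = 3·7 + 2. Bump = 26. G_3 = 25.
G_3 = 25. HB_8(25) = 3·8 + 1. Bump = 28. G_4 = 27.
G_4 = 27. HB_9(27) = 3·9. Bump = 30. G_5 = 29.

2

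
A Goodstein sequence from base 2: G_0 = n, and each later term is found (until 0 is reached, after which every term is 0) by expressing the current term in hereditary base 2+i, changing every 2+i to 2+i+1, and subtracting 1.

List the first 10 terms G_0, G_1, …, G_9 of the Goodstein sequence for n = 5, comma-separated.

5, 27, 255, 467, 775, 1197, 1751, 2454, 3325, 4382

step 0: 5 = 2^2 + 1; sub 3 for 2: 3^3 + 1; = 28; G_1 = 28−1 = 27
step 1: 27 = 3^3; sub 4 for 3: 4^4; = 256; G_2 = 256−1 = 255
step 2: 255 = 3·4^3 + 3·4^2 + 3·4 + 3; sub 5 for 4: 3·5^3 + 3·5^2 + 3·5 + 3; = 468; G_3 = 468−1 = 467
step 3: 467 = 3·5^3 + 3·5^2 + 3·5 + 2; sub 6 for 5: 3·6^3 + 3·6^2 + 3·6 + 2; = 776; G_4 = 776−1 = 775
step 4: 775 = 3·6^3 + 3·6^2 + 3·6 + 1; sub 7 for 6: 3·7^3 + 3·7^2 + 3·7 + 1; = 1198; G_5 = 1198−1 = 1197
step 5: 1197 = 3·7^3 + 3·7^2 + 3·7; sub 8 for 7: 3·8^3 + 3·8^2 + 3·8; = 1752; G_6 = 1752−1 = 1751
step 6: 1751 = 3·8^3 + 3·8^2 + 2·8 + 7; sub 9 for 8: 3·9^3 + 3·9^2 + 2·9 + 7; = 2455; G_7 = 2455−1 = 2454
step 7: 2454 = 3·9^3 + 3·9^2 + 2·9 + 6; sub 10 for 9: 3·10^3 + 3·10^2 + 2·10 + 6; = 3326; G_8 = 3326−1 = 3325
step 8: 3325 = 3·10^3 + 3·10^2 + 2·10 + 5; sub 11 for 10: 3·11^3 + 3·11^2 + 2·11 + 5; = 4383; G_9 = 4383−1 = 4382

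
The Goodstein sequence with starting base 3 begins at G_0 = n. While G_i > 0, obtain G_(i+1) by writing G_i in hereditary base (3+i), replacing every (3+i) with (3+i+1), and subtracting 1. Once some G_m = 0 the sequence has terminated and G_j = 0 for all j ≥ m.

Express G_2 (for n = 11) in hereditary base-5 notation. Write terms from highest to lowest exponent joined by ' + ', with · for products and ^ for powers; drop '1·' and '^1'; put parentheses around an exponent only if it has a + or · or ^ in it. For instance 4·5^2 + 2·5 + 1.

11 —HB3→ 3^2 + 2 —bump→ 4^2 + 2 = 18 —(−1)→ 17
17 —HB4→ 4^2 + 1 —bump→ 5^2 + 1 = 26 —(−1)→ 25

5^2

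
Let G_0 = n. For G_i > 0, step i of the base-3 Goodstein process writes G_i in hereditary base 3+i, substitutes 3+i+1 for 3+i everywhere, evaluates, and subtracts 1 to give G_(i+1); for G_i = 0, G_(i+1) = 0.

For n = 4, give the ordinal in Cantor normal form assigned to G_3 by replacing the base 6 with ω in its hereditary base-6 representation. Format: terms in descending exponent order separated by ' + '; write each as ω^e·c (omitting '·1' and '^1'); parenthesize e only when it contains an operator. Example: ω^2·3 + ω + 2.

3

step 0: 4 = 3 + 1; sub 4 for 3: 4 + 1; = 5; G_1 = 5−1 = 4
step 1: 4 = 4; sub 5 for 4: 5; = 5; G_2 = 5−1 = 4
step 2: 4 = 4; sub 6 for 5: 4; = 4; G_3 = 4−1 = 3
step 3: 3 = 3; sub 7 for 6: 3; = 3; G_4 = 3−1 = 2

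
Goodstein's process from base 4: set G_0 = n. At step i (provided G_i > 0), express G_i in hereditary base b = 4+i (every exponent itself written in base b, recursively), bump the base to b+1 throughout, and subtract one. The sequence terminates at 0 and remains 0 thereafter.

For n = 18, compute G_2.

G_0=18  [base 4] 4^2 + 2  →[4↦5]→  5^2 + 2 = 27  −1 ⇒ G_1=26
G_1=26  [base 5] 5^2 + 1  →[5↦6]→  6^2 + 1 = 37  −1 ⇒ G_2=36

36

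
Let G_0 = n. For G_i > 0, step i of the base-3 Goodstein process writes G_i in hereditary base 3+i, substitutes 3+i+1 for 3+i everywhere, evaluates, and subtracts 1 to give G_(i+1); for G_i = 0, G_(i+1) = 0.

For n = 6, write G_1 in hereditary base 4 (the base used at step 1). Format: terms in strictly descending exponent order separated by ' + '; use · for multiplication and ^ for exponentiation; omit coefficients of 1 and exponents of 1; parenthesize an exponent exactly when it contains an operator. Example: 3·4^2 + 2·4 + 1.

step 0: 6 = 2·3; sub 4 for 3: 2·4; = 8; G_1 = 8−1 = 7
step 1: 7 = 4 + 3; sub 5 for 4: 5 + 3; = 8; G_2 = 8−1 = 7

4 + 3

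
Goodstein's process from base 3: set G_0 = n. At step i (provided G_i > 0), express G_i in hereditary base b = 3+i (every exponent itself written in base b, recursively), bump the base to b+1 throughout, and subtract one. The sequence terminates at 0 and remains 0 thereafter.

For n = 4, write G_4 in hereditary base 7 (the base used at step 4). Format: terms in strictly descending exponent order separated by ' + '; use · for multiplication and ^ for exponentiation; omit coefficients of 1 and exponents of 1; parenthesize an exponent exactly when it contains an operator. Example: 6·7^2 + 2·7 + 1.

2

base 3: 4 = 3 + 1; at 4: 4 + 1 = 5; next = 4
base 4: 4 = 4; at 5: 5 = 5; next = 4
base 5: 4 = 4; at 6: 4 = 4; next = 3
base 6: 3 = 3; at 7: 3 = 3; next = 2
base 7: 2 = 2; at 8: 2 = 2; next = 1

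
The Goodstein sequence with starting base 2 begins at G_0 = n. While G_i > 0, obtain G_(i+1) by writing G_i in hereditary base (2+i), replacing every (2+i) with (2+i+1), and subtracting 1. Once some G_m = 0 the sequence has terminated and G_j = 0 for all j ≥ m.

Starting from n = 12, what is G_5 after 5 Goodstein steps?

5764910

step 0: 12 = 2^(2 + 1) + 2^2; sub 3 for 2: 3^(3 + 1) + 3^3; = 108; G_1 = 108−1 = 107
step 1: 107 = 3^(3 + 1) + 2·3^2 + 2·3 + 2; sub 4 for 3: 4^(4 + 1) + 2·4^2 + 2·4 + 2; = 1066; G_2 = 1066−1 = 1065
step 2: 1065 = 4^(4 + 1) + 2·4^2 + 2·4 + 1; sub 5 for 4: 5^(5 + 1) + 2·5^2 + 2·5 + 1; = 15686; G_3 = 15686−1 = 15685
step 3: 15685 = 5^(5 + 1) + 2·5^2 + 2·5; sub 6 for 5: 6^(6 + 1) + 2·6^2 + 2·6; = 280020; G_4 = 280020−1 = 280019
step 4: 280019 = 6^(6 + 1) + 2·6^2 + 6 + 5; sub 7 for 6: 7^(7 + 1) + 2·7^2 + 7 + 5; = 5764911; G_5 = 5764911−1 = 5764910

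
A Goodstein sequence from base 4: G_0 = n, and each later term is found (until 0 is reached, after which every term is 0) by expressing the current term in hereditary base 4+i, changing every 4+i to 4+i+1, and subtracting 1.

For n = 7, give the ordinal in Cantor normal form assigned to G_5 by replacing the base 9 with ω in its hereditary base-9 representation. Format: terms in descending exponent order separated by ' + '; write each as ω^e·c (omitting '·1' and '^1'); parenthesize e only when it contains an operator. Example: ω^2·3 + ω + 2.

6

[0] 7 ≡ 4 + 3 (base 4). Lift 5: 8. −1: 7.
[1] 7 ≡ 5 + 2 (base 5). Lift 6: 8. −1: 7.
[2] 7 ≡ 6 + 1 (base 6). Lift 7: 8. −1: 7.
[3] 7 ≡ 7 (base 7). Lift 8: 8. −1: 7.
[4] 7 ≡ 7 (base 8). Lift 9: 7. −1: 6.
[5] 6 ≡ 6 (base 9). Lift 10: 6. −1: 5.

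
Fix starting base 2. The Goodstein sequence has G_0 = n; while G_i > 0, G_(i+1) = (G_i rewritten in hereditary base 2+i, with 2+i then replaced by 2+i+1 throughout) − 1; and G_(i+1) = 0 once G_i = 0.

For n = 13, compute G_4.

280711

base 2: 13 = 2^(2 + 1) + 2^2 + 1; at 3: 3^(3 + 1) + 3^3 + 1 = 109; next = 108
base 3: 108 = 3^(3 + 1) + 3^3; at 4: 4^(4 + 1) + 4^4 = 1280; next = 1279
base 4: 1279 = 4^(4 + 1) + 3·4^3 + 3·4^2 + 3·4 + 3; at 5: 5^(5 + 1) + 3·5^3 + 3·5^2 + 3·5 + 3 = 16093; next = 16092
base 5: 16092 = 5^(5 + 1) + 3·5^3 + 3·5^2 + 3·5 + 2; at 6: 6^(6 + 1) + 3·6^3 + 3·6^2 + 3·6 + 2 = 280712; next = 280711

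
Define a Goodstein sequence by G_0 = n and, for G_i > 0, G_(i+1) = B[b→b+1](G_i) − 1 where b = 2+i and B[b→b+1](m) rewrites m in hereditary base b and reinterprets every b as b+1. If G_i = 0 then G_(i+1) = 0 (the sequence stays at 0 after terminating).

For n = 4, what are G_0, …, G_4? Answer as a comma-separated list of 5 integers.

4, 26, 41, 60, 83

G_0 = 4. HB_2(4) = 2^2. Bump = 27. G_1 = 26.
G_1 = 26. HB_3(26) = 2·3^2 + 2·3 + 2. Bump = 42. G_2 = 41.
G_2 = 41. HB_4(41) = 2·4^2 + 2·4 + 1. Bump = 61. G_3 = 60.
G_3 = 60. HB_5(60) = 2·5^2 + 2·5. Bump = 84. G_4 = 83.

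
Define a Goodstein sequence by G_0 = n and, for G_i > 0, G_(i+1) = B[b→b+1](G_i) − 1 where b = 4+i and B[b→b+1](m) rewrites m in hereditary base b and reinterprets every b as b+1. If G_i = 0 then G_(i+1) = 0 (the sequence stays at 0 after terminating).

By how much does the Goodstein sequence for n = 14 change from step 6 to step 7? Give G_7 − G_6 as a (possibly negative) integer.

1

[0] 14 ≡ 3·4 + 2 (base 4). Lift 5: 17. −1: 16.
[1] 16 ≡ 3·5 + 1 (base 5). Lift 6: 19. −1: 18.
[2] 18 ≡ 3·6 (base 6). Lift 7: 21. −1: 20.
[3] 20 ≡ 2·7 + 6 (base 7). Lift 8: 22. −1: 21.
[4] 21 ≡ 2·8 + 5 (base 8). Lift 9: 23. −1: 22.
[5] 22 ≡ 2·9 + 4 (base 9). Lift 10: 24. −1: 23.
[6] 23 ≡ 2·10 + 3 (base 10). Lift 11: 25. −1: 24.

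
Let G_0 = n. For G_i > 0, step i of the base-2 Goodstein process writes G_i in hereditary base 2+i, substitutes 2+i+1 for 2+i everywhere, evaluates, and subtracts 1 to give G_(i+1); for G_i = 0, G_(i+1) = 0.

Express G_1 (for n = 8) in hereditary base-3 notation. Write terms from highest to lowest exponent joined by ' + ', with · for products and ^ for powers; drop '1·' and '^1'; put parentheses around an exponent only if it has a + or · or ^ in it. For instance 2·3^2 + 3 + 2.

i=0: 8 = 2^(2 + 1) (b=2); 2→3: 3^(3 + 1) = 81; 81−1 = 80
i=1: 80 = 2·3^3 + 2·3^2 + 2·3 + 2 (b=3); 3→4: 2·4^4 + 2·4^2 + 2·4 + 2 = 554; 554−1 = 553

2·3^3 + 2·3^2 + 2·3 + 2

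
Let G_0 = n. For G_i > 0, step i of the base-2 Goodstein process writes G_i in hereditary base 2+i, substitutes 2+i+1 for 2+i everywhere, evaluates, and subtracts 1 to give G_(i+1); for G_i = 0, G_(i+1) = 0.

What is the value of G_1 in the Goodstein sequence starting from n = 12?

(0) 12|_2 = 2^(2 + 1) + 2^2 ↦ 3^(3 + 1) + 3^3|_3 = 108 ⇒ 107
(1) 107|_3 = 3^(3 + 1) + 2·3^2 + 2·3 + 2 ↦ 4^(4 + 1) + 2·4^2 + 2·4 + 2|_4 = 1066 ⇒ 1065

107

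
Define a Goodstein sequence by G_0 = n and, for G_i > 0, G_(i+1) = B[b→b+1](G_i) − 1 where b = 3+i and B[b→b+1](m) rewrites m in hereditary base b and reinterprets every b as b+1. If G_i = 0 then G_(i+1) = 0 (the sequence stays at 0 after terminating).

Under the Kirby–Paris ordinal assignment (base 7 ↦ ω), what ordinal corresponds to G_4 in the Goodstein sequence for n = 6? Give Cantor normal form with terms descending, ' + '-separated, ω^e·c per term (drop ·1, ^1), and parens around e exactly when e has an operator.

G_0=6  [base 3] 2·3  →[3↦4]→  2·4 = 8  −1 ⇒ G_1=7
G_1=7  [base 4] 4 + 3  →[4↦5]→  5 + 3 = 8  −1 ⇒ G_2=7
G_2=7  [base 5] 5 + 2  →[5↦6]→  6 + 2 = 8  −1 ⇒ G_3=7
G_3=7  [base 6] 6 + 1  →[6↦7]→  7 + 1 = 8  −1 ⇒ G_4=7

ω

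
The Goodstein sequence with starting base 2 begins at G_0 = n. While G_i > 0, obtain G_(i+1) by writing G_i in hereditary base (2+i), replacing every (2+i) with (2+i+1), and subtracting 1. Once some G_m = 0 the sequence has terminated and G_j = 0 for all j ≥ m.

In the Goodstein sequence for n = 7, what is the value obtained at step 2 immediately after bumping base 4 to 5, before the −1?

(0) 7|_2 = 2^2 + 2 + 1 ↦ 3^3 + 3 + 1|_3 = 31 ⇒ 30
(1) 30|_3 = 3^3 + 3 ↦ 4^4 + 4|_4 = 260 ⇒ 259
(2) 259|_4 = 4^4 + 3 ↦ 5^5 + 3|_5 = 3128 ⇒ 3127

3128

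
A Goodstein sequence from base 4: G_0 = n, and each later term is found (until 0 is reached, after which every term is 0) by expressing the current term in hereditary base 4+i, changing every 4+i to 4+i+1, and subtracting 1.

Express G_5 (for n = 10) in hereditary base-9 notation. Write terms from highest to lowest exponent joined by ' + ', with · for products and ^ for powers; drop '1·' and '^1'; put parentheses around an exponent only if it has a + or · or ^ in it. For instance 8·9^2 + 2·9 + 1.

10 —HB4→ 2·4 + 2 —bump→ 2·5 + 2 = 12 —(−1)→ 11
11 —HB5→ 2·5 + 1 —bump→ 2·6 + 1 = 13 —(−1)→ 12
12 —HB6→ 2·6 —bump→ 2·7 = 14 —(−1)→ 13
13 —HB7→ 7 + 6 —bump→ 8 + 6 = 14 —(−1)→ 13
13 —HB8→ 8 + 5 —bump→ 9 + 5 = 14 —(−1)→ 13
13 —HB9→ 9 + 4 —bump→ 10 + 4 = 14 —(−1)→ 13

9 + 4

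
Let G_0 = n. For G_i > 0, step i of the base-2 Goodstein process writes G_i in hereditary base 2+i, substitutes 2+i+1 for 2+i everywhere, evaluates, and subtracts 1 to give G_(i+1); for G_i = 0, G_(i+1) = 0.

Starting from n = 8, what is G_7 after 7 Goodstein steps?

774841151

i=0: 8 = 2^(2 + 1) (b=2); 2→3: 3^(3 + 1) = 81; 81−1 = 80
i=1: 80 = 2·3^3 + 2·3^2 + 2·3 + 2 (b=3); 3→4: 2·4^4 + 2·4^2 + 2·4 + 2 = 554; 554−1 = 553
i=2: 553 = 2·4^4 + 2·4^2 + 2·4 + 1 (b=4); 4→5: 2·5^5 + 2·5^2 + 2·5 + 1 = 6311; 6311−1 = 6310
i=3: 6310 = 2·5^5 + 2·5^2 + 2·5 (b=5); 5→6: 2·6^6 + 2·6^2 + 2·6 = 93396; 93396−1 = 93395
i=4: 93395 = 2·6^6 + 2·6^2 + 6 + 5 (b=6); 6→7: 2·7^7 + 2·7^2 + 7 + 5 = 1647196; 1647196−1 = 1647195
i=5: 1647195 = 2·7^7 + 2·7^2 + 7 + 4 (b=7); 7→8: 2·8^8 + 2·8^2 + 8 + 4 = 33554572; 33554572−1 = 33554571
i=6: 33554571 = 2·8^8 + 2·8^2 + 8 + 3 (b=8); 8→9: 2·9^9 + 2·9^2 + 9 + 3 = 774841152; 774841152−1 = 774841151
i=7: 774841151 = 2·9^9 + 2·9^2 + 9 + 2 (b=9); 9→10: 2·10^10 + 2·10^2 + 10 + 2 = 20000000212; 20000000212−1 = 20000000211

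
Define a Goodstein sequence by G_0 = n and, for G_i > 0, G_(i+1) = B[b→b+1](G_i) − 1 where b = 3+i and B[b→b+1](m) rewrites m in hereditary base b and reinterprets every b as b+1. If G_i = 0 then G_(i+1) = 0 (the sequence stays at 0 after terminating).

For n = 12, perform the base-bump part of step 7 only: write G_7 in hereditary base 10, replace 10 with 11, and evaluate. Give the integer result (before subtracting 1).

(0) 12|_3 = 3^2 + 3 ↦ 4^2 + 4|_4 = 20 ⇒ 19
(1) 19|_4 = 4^2 + 3 ↦ 5^2 + 3|_5 = 28 ⇒ 27
(2) 27|_5 = 5^2 + 2 ↦ 6^2 + 2|_6 = 38 ⇒ 37
(3) 37|_6 = 6^2 + 1 ↦ 7^2 + 1|_7 = 50 ⇒ 49
(4) 49|_7 = 7^2 ↦ 8^2|_8 = 64 ⇒ 63
(5) 63|_8 = 7·8 + 7 ↦ 7·9 + 7|_9 = 70 ⇒ 69
(6) 69|_9 = 7·9 + 6 ↦ 7·10 + 6|_10 = 76 ⇒ 75

82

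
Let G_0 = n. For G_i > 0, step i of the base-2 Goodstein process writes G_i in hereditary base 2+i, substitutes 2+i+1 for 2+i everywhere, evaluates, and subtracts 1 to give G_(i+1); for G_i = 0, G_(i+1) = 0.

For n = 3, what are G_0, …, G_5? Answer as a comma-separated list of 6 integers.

3, 3, 3, 2, 1, 0

step 0: 3 = 2 + 1; sub 3 for 2: 3 + 1; = 4; G_1 = 4−1 = 3
step 1: 3 = 3; sub 4 for 3: 4; = 4; G_2 = 4−1 = 3
step 2: 3 = 3; sub 5 for 4: 3; = 3; G_3 = 3−1 = 2
step 3: 2 = 2; sub 6 for 5: 2; = 2; G_4 = 2−1 = 1
step 4: 1 = 1; sub 7 for 6: 1; = 1; G_5 = 1−1 = 0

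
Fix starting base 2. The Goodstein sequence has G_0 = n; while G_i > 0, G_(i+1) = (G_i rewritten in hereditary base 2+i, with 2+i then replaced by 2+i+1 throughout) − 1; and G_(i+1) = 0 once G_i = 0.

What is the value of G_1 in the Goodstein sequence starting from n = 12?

step 0: 12 = 2^(2 + 1) + 2^2; sub 3 for 2: 3^(3 + 1) + 3^3; = 108; G_1 = 108−1 = 107
step 1: 107 = 3^(3 + 1) + 2·3^2 + 2·3 + 2; sub 4 for 3: 4^(4 + 1) + 2·4^2 + 2·4 + 2; = 1066; G_2 = 1066−1 = 1065

107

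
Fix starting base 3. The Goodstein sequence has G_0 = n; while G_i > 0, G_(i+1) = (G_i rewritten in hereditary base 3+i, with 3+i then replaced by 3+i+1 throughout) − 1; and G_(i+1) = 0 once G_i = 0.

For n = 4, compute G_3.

step 0: 4 = 3 + 1; sub 4 for 3: 4 + 1; = 5; G_1 = 5−1 = 4
step 1: 4 = 4; sub 5 for 4: 5; = 5; G_2 = 5−1 = 4
step 2: 4 = 4; sub 6 for 5: 4; = 4; G_3 = 4−1 = 3

3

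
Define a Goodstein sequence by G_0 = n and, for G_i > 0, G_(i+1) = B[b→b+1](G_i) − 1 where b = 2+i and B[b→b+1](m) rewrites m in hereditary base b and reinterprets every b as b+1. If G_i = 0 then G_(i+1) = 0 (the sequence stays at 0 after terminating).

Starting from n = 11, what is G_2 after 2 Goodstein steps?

11 —HB2→ 2^(2 + 1) + 2 + 1 —bump→ 3^(3 + 1) + 3 + 1 = 85 —(−1)→ 84
84 —HB3→ 3^(3 + 1) + 3 —bump→ 4^(4 + 1) + 4 = 1028 —(−1)→ 1027
1027 —HB4→ 4^(4 + 1) + 3 —bump→ 5^(5 + 1) + 3 = 15628 —(−1)→ 15627

1027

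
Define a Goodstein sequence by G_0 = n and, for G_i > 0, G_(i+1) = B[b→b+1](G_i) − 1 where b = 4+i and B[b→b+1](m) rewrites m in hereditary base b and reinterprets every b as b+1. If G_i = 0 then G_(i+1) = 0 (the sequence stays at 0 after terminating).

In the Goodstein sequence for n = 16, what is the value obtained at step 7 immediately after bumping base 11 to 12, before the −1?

44

step 0: 16 = 4^2; sub 5 for 4: 5^2; = 25; G_1 = 25−1 = 24
step 1: 24 = 4·5 + 4; sub 6 for 5: 4·6 + 4; = 28; G_2 = 28−1 = 27
step 2: 27 = 4·6 + 3; sub 7 for 6: 4·7 + 3; = 31; G_3 = 31−1 = 30
step 3: 30 = 4·7 + 2; sub 8 for 7: 4·8 + 2; = 34; G_4 = 34−1 = 33
step 4: 33 = 4·8 + 1; sub 9 for 8: 4·9 + 1; = 37; G_5 = 37−1 = 36
step 5: 36 = 4·9; sub 10 for 9: 4·10; = 40; G_6 = 40−1 = 39
step 6: 39 = 3·10 + 9; sub 11 for 10: 3·11 + 9; = 42; G_7 = 42−1 = 41
step 7: 41 = 3·11 + 8; sub 12 for 11: 3·12 + 8; = 44; G_8 = 44−1 = 43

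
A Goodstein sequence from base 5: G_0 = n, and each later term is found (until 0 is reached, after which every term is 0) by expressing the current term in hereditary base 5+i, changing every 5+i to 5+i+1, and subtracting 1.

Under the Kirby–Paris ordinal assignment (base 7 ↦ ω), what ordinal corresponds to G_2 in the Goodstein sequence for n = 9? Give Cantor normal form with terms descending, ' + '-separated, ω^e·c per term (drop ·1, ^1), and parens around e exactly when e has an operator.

ω + 2

base 5: 9 = 5 + 4; at 6: 6 + 4 = 10; next = 9
base 6: 9 = 6 + 3; at 7: 7 + 3 = 10; next = 9
base 7: 9 = 7 + 2; at 8: 8 + 2 = 10; next = 9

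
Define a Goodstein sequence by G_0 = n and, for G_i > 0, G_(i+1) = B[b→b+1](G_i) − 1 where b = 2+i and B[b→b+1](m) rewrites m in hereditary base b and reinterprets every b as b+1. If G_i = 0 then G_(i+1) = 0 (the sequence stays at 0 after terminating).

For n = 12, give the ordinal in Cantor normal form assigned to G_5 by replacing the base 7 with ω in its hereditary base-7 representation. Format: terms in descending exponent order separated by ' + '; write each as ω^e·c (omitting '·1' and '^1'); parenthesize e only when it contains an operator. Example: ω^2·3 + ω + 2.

ω^(ω + 1) + ω^2·2 + ω + 4

12 —HB2→ 2^(2 + 1) + 2^2 —bump→ 3^(3 + 1) + 3^3 = 108 —(−1)→ 107
107 —HB3→ 3^(3 + 1) + 2·3^2 + 2·3 + 2 —bump→ 4^(4 + 1) + 2·4^2 + 2·4 + 2 = 1066 —(−1)→ 1065
1065 —HB4→ 4^(4 + 1) + 2·4^2 + 2·4 + 1 —bump→ 5^(5 + 1) + 2·5^2 + 2·5 + 1 = 15686 —(−1)→ 15685
15685 —HB5→ 5^(5 + 1) + 2·5^2 + 2·5 —bump→ 6^(6 + 1) + 2·6^2 + 2·6 = 280020 —(−1)→ 280019
280019 —HB6→ 6^(6 + 1) + 2·6^2 + 6 + 5 —bump→ 7^(7 + 1) + 2·7^2 + 7 + 5 = 5764911 —(−1)→ 5764910
5764910 —HB7→ 7^(7 + 1) + 2·7^2 + 7 + 4 —bump→ 8^(8 + 1) + 2·8^2 + 8 + 4 = 134217868 —(−1)→ 134217867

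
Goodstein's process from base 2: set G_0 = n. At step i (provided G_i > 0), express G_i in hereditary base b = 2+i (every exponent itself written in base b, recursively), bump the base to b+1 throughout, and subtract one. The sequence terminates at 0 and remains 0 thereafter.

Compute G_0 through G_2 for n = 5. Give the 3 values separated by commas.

G_0 = 5. HB_2(5) = 2^2 + 1. Bump = 28. G_1 = 27.
G_1 = 27. HB_3(27) = 3^3. Bump = 256. G_2 = 255.

5, 27, 255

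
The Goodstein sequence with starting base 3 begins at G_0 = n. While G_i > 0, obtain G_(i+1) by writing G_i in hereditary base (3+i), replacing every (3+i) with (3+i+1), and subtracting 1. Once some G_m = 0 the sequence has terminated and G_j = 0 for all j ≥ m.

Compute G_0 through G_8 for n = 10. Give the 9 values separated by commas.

10 —HB3→ 3^2 + 1 —bump→ 4^2 + 1 = 17 —(−1)→ 16
16 —HB4→ 4^2 —bump→ 5^2 = 25 —(−1)→ 24
24 —HB5→ 4·5 + 4 —bump→ 4·6 + 4 = 28 —(−1)→ 27
27 —HB6→ 4·6 + 3 —bump→ 4·7 + 3 = 31 —(−1)→ 30
30 —HB7→ 4·7 + 2 —bump→ 4·8 + 2 = 34 —(−1)→ 33
33 —HB8→ 4·8 + 1 —bump→ 4·9 + 1 = 37 —(−1)→ 36
36 —HB9→ 4·9 —bump→ 4·10 = 40 —(−1)→ 39
39 —HB10→ 3·10 + 9 —bump→ 3·11 + 9 = 42 —(−1)→ 41

10, 16, 24, 27, 30, 33, 36, 39, 41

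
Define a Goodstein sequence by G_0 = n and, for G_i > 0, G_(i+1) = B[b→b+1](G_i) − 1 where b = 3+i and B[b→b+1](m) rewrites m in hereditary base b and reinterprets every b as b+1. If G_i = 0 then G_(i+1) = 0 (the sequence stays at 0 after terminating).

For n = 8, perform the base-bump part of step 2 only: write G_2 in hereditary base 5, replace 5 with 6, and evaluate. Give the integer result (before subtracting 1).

12

G_0=8  [base 3] 2·3 + 2  →[3↦4]→  2·4 + 2 = 10  −1 ⇒ G_1=9
G_1=9  [base 4] 2·4 + 1  →[4↦5]→  2·5 + 1 = 11  −1 ⇒ G_2=10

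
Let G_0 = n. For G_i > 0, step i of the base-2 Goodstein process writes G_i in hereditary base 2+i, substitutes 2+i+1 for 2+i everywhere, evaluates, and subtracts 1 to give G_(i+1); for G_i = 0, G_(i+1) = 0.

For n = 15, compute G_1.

base 2: 15 = 2^(2 + 1) + 2^2 + 2 + 1; at 3: 3^(3 + 1) + 3^3 + 3 + 1 = 112; next = 111
base 3: 111 = 3^(3 + 1) + 3^3 + 3; at 4: 4^(4 + 1) + 4^4 + 4 = 1284; next = 1283

111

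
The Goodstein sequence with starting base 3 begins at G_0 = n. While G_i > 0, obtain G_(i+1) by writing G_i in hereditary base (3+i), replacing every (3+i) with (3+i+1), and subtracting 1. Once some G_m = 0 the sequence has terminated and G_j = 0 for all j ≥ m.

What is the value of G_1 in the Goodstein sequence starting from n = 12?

19

base 3: 12 = 3^2 + 3; at 4: 4^2 + 4 = 20; next = 19
base 4: 19 = 4^2 + 3; at 5: 5^2 + 3 = 28; next = 27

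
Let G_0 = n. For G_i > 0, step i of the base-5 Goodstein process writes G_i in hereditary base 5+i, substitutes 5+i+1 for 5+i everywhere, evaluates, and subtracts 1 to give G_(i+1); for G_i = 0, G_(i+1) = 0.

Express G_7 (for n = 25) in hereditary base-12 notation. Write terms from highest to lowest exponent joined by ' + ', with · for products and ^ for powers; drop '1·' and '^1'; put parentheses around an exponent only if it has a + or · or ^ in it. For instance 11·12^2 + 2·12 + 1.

4·12 + 11

[0] 25 ≡ 5^2 (base 5). Lift 6: 36. −1: 35.
[1] 35 ≡ 5·6 + 5 (base 6). Lift 7: 40. −1: 39.
[2] 39 ≡ 5·7 + 4 (base 7). Lift 8: 44. −1: 43.
[3] 43 ≡ 5·8 + 3 (base 8). Lift 9: 48. −1: 47.
[4] 47 ≡ 5·9 + 2 (base 9). Lift 10: 52. −1: 51.
[5] 51 ≡ 5·10 + 1 (base 10). Lift 11: 56. −1: 55.
[6] 55 ≡ 5·11 (base 11). Lift 12: 60. −1: 59.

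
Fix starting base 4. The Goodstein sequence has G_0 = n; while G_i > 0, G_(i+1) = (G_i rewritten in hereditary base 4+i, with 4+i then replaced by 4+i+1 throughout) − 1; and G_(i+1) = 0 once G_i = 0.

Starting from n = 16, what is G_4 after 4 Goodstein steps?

[0] 16 ≡ 4^2 (base 4). Lift 5: 25. −1: 24.
[1] 24 ≡ 4·5 + 4 (base 5). Lift 6: 28. −1: 27.
[2] 27 ≡ 4·6 + 3 (base 6). Lift 7: 31. −1: 30.
[3] 30 ≡ 4·7 + 2 (base 7). Lift 8: 34. −1: 33.
[4] 33 ≡ 4·8 + 1 (base 8). Lift 9: 37. −1: 36.

33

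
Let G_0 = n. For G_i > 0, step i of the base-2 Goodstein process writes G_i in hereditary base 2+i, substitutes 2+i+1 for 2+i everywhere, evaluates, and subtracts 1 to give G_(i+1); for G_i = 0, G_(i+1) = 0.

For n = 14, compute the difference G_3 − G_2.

17469

14 —HB2→ 2^(2 + 1) + 2^2 + 2 —bump→ 3^(3 + 1) + 3^3 + 3 = 111 —(−1)→ 110
110 —HB3→ 3^(3 + 1) + 3^3 + 2 —bump→ 4^(4 + 1) + 4^4 + 2 = 1282 —(−1)→ 1281
1281 —HB4→ 4^(4 + 1) + 4^4 + 1 —bump→ 5^(5 + 1) + 5^5 + 1 = 18751 —(−1)→ 18750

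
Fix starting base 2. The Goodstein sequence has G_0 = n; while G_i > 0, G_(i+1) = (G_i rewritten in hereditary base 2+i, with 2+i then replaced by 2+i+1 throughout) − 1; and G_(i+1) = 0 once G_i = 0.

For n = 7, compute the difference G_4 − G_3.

i=0: 7 = 2^2 + 2 + 1 (b=2); 2→3: 3^3 + 3 + 1 = 31; 31−1 = 30
i=1: 30 = 3^3 + 3 (b=3); 3→4: 4^4 + 4 = 260; 260−1 = 259
i=2: 259 = 4^4 + 3 (b=4); 4→5: 5^5 + 3 = 3128; 3128−1 = 3127
i=3: 3127 = 5^5 + 2 (b=5); 5→6: 6^6 + 2 = 46658; 46658−1 = 46657

43530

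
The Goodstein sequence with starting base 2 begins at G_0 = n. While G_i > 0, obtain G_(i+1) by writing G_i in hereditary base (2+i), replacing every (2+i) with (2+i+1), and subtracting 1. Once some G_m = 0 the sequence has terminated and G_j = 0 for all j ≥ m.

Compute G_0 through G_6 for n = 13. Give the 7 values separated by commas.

step 0: 13 = 2^(2 + 1) + 2^2 + 1; sub 3 for 2: 3^(3 + 1) + 3^3 + 1; = 109; G_1 = 109−1 = 108
step 1: 108 = 3^(3 + 1) + 3^3; sub 4 for 3: 4^(4 + 1) + 4^4; = 1280; G_2 = 1280−1 = 1279
step 2: 1279 = 4^(4 + 1) + 3·4^3 + 3·4^2 + 3·4 + 3; sub 5 for 4: 5^(5 + 1) + 3·5^3 + 3·5^2 + 3·5 + 3; = 16093; G_3 = 16093−1 = 16092
step 3: 16092 = 5^(5 + 1) + 3·5^3 + 3·5^2 + 3·5 + 2; sub 6 for 5: 6^(6 + 1) + 3·6^3 + 3·6^2 + 3·6 + 2; = 280712; G_4 = 280712−1 = 280711
step 4: 280711 = 6^(6 + 1) + 3·6^3 + 3·6^2 + 3·6 + 1; sub 7 for 6: 7^(7 + 1) + 3·7^3 + 3·7^2 + 3·7 + 1; = 5765999; G_5 = 5765999−1 = 5765998
step 5: 5765998 = 7^(7 + 1) + 3·7^3 + 3·7^2 + 3·7; sub 8 for 7: 8^(8 + 1) + 3·8^3 + 3·8^2 + 3·8; = 134219480; G_6 = 134219480−1 = 134219479

13, 108, 1279, 16092, 280711, 5765998, 134219479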